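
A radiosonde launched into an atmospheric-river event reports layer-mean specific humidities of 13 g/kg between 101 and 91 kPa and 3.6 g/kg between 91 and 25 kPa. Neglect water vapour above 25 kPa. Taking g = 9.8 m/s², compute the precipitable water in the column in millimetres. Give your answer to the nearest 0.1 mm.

PW ≈ 37.5 mm

Precipitable water is the column-integrated vapour mass per unit area: PW = (1/g) Σ q̄ Δp, with q in kg/kg and Δp in Pa (1 kg/m² of water = 1 mm).
Layer 101–91 kPa: Δp = 100 hPa = 10000 Pa, q̄ = 0.013 kg/kg → 0.013 × 10000 / 9.8 = 13.27 mm
Layer 91–25 kPa: Δp = 660 hPa = 66000 Pa, q̄ = 0.0036 kg/kg → 0.0036 × 66000 / 9.8 = 24.24 mm
PW = 13.27 + 24.24 = 37.51 ≈ 37.5 mm.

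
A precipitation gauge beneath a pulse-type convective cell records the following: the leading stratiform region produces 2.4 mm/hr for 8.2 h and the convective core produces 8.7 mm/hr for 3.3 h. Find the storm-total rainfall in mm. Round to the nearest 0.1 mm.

total ≈ 48.4 mm

Total = Σ Rᵢ Δtᵢ = 2.4 × 8.2 + 8.7 × 3.3
      = 19.68 + 28.71 = 48.4 mm.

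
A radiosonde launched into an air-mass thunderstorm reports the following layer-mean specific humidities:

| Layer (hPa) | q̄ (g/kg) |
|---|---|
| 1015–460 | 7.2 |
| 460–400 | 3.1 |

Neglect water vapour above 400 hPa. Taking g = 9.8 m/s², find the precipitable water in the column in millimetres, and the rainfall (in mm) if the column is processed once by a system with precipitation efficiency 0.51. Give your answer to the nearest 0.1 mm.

Precipitable water is the column-integrated vapour mass per unit area: PW = (1/g) Σ q̄ Δp, with q in kg/kg and Δp in Pa (1 kg/m² of water = 1 mm).
Layer 1015–460 hPa: Δp = 555 hPa = 55500 Pa, q̄ = 0.0072 kg/kg → 0.0072 × 55500 / 9.8 = 40.78 mm
Layer 460–400 hPa: Δp = 60 hPa = 6000 Pa, q̄ = 0.0031 kg/kg → 0.0031 × 6000 / 9.8 = 1.90 mm
PW = 40.78 + 1.90 = 42.68 ≈ 42.7 mm.
Rainfall = ε × PW = 0.51 × 42.7 = 21.8 mm.

PW ≈ 42.7 mm; rainfall ≈ 21.8 mm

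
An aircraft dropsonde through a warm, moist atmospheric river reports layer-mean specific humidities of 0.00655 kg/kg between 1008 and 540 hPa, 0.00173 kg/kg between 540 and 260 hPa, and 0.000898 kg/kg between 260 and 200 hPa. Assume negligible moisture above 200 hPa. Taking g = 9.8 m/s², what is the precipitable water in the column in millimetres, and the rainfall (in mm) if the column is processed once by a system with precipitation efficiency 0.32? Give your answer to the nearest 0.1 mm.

PW ≈ 36.8 mm; rainfall ≈ 11.8 mm

Precipitable water is the column-integrated vapour mass per unit area: PW = (1/g) Σ q̄ Δp, with q in kg/kg and Δp in Pa (1 kg/m² of water = 1 mm).
Layer 1008–540 hPa: Δp = 468 hPa = 46800 Pa, q̄ = 0.00655 kg/kg → 0.00655 × 46800 / 9.8 = 31.28 mm
Layer 540–260 hPa: Δp = 280 hPa = 28000 Pa, q̄ = 0.00173 kg/kg → 0.00173 × 28000 / 9.8 = 4.94 mm
Layer 260–200 hPa: Δp = 60 hPa = 6000 Pa, q̄ = 0.000898 kg/kg → 0.000898 × 6000 / 9.8 = 0.55 mm
PW = 31.28 + 4.94 + 0.55 = 36.77 ≈ 36.8 mm.
Rainfall = ε × PW = 0.32 × 36.8 = 11.8 mm.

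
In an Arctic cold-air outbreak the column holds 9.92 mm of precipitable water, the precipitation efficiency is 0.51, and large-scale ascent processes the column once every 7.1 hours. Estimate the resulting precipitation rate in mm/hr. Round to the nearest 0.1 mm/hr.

Each overturning extracts ε × PW = 0.51 × 9.92 = 5.0592 mm.
Rate = ε·PW / τ = 5.0592 / 7.1 h = 0.7 mm/hr.

R ≈ 0.7 mm/hr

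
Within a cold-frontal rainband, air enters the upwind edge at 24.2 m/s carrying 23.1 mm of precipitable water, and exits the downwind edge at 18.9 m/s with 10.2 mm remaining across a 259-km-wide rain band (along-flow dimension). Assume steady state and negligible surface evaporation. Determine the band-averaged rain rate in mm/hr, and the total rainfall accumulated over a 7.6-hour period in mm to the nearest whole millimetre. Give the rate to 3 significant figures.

R ≈ 5.09 mm/hr; total ≈ 39 mm

Column moisture flux per unit crosswind length is F = V × PW.
Inflow: F_in = 24.2 × 23.1 = 559.02 mm·m/s
Outflow: F_out = 18.9 × 10.2 = 192.78 mm·m/s
Steady-state rate R = (F_in − F_out)/L = (559.02 − 192.78) / 259000 m = 1.414e-03 mm/s.
R = 1.414e-03 × 3600 = 5.09 mm/hr.
Over 7.6 h: total = 5.09 × 7.6 = 38.684 ≈ 39 mm.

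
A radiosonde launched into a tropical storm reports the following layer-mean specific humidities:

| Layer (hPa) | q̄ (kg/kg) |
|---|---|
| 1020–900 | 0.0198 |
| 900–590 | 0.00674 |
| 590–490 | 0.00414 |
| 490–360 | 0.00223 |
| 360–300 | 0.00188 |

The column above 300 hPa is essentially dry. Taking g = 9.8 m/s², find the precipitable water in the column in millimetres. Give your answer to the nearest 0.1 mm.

Precipitable water is the column-integrated vapour mass per unit area: PW = (1/g) Σ q̄ Δp, with q in kg/kg and Δp in Pa (1 kg/m² of water = 1 mm).
Layer 1020–900 hPa: Δp = 120 hPa = 12000 Pa, q̄ = 0.0198 kg/kg → 0.0198 × 12000 / 9.8 = 24.24 mm
Layer 900–590 hPa: Δp = 310 hPa = 31000 Pa, q̄ = 0.00674 kg/kg → 0.00674 × 31000 / 9.8 = 21.32 mm
Layer 590–490 hPa: Δp = 100 hPa = 10000 Pa, q̄ = 0.00414 kg/kg → 0.00414 × 10000 / 9.8 = 4.22 mm
Layer 490–360 hPa: Δp = 130 hPa = 13000 Pa, q̄ = 0.00223 kg/kg → 0.00223 × 13000 / 9.8 = 2.96 mm
Layer 360–300 hPa: Δp = 60 hPa = 6000 Pa, q̄ = 0.00188 kg/kg → 0.00188 × 6000 / 9.8 = 1.15 mm
PW = 24.24 + 21.32 + 4.22 + 2.96 + 1.15 = 53.89 ≈ 53.9 mm.

PW ≈ 53.9 mm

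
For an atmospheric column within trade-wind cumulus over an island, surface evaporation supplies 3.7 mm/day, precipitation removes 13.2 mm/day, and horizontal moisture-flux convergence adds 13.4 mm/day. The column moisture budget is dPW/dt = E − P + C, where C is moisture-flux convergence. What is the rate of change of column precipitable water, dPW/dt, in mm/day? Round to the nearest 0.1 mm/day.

dPW/dt = E − P + C = 3.7 − 13.2 + (13.4) = 3.9 mm/day.

dPW/dt ≈ 3.9 mm/day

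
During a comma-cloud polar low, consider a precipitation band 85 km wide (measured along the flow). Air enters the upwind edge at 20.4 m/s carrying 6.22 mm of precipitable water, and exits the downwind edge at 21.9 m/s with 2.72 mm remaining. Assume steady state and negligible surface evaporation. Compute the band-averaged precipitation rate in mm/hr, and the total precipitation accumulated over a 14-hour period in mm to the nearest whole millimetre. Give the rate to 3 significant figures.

Column moisture flux per unit crosswind length is F = V × PW.
Inflow: F_in = 20.4 × 6.22 = 126.888 mm·m/s
Outflow: F_out = 21.9 × 2.72 = 59.568 mm·m/s
Steady-state rate R = (F_in − F_out)/L = (126.888 − 59.568) / 85000 m = 7.920e-04 mm/s.
R = 7.920e-04 × 3600 = 2.85 mm/hr.
Over 14 h: total = 2.85 × 14 = 39.9 ≈ 40 mm.

R ≈ 2.85 mm/hr; total ≈ 40 mm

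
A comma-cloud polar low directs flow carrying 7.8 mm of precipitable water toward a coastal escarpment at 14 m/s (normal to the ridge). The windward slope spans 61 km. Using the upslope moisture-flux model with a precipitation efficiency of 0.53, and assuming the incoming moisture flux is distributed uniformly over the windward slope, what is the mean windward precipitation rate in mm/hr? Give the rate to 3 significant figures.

Incoming column moisture flux per unit ridge length: F = V × PW = 14 × 7.8 = 109.2 mm·m/s.
Spread over the 61 km slope with efficiency ε = 0.53: R = ε·F/W = 0.53 × 109.2 / 61000 m = 9.488e-04 mm/s.
R = 9.488e-04 × 3600 = 3.42 mm/hr.

R ≈ 3.42 mm/hr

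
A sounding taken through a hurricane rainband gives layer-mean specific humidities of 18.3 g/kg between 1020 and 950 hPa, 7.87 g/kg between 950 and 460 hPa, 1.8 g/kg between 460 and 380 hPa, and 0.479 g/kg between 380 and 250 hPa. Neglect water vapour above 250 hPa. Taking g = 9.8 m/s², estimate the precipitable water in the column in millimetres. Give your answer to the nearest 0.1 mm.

PW ≈ 54.5 mm

Precipitable water is the column-integrated vapour mass per unit area: PW = (1/g) Σ q̄ Δp, with q in kg/kg and Δp in Pa (1 kg/m² of water = 1 mm).
Layer 1020–950 hPa: Δp = 70 hPa = 7000 Pa, q̄ = 0.0183 kg/kg → 0.0183 × 7000 / 9.8 = 13.07 mm
Layer 950–460 hPa: Δp = 490 hPa = 49000 Pa, q̄ = 0.00787 kg/kg → 0.00787 × 49000 / 9.8 = 39.35 mm
Layer 460–380 hPa: Δp = 80 hPa = 8000 Pa, q̄ = 0.0018 kg/kg → 0.0018 × 8000 / 9.8 = 1.47 mm
Layer 380–250 hPa: Δp = 130 hPa = 13000 Pa, q̄ = 0.000479 kg/kg → 0.000479 × 13000 / 9.8 = 0.64 mm
PW = 13.07 + 39.35 + 1.47 + 0.64 = 54.53 ≈ 54.5 mm.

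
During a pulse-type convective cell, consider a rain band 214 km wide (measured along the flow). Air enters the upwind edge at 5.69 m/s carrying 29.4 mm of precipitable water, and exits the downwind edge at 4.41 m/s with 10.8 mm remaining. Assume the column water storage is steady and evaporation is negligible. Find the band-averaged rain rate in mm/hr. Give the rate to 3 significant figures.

R ≈ 2.01 mm/hr

Column moisture flux per unit crosswind length is F = V × PW.
Inflow: F_in = 5.69 × 29.4 = 167.286 mm·m/s
Outflow: F_out = 4.41 × 10.8 = 47.628 mm·m/s
Steady-state rate R = (F_in − F_out)/L = (167.286 − 47.628) / 214000 m = 5.591e-04 mm/s.
R = 5.591e-04 × 3600 = 2.01 mm/hr.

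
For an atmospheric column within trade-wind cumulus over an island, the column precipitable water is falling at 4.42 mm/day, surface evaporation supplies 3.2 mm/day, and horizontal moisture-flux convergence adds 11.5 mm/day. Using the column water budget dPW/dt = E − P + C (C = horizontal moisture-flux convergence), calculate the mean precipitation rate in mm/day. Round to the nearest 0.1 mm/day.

dPW/dt = -4.42 mm/day.
P = E + C − dPW/dt = 3.2 + (11.5) − (-4.42) = 19.1 mm/day.

P ≈ 19.1 mm/day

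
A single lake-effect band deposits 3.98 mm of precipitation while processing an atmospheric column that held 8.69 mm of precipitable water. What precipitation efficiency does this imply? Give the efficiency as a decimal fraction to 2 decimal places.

ε = precipitation / PW = 3.98 / 8.69 = 0.46.

ε ≈ 0.46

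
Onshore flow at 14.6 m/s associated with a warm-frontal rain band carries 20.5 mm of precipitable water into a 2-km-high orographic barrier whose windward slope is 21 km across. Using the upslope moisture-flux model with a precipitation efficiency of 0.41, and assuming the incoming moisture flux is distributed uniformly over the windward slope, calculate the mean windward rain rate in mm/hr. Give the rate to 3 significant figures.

R ≈ 21.0 mm/hr

Incoming column moisture flux per unit ridge length: F = V × PW = 14.6 × 20.5 = 299.3 mm·m/s.
Spread over the 21 km slope with efficiency ε = 0.41: R = ε·F/W = 0.41 × 299.3 / 21000 m = 5.843e-03 mm/s.
R = 5.843e-03 × 3600 = 21.0 mm/hr.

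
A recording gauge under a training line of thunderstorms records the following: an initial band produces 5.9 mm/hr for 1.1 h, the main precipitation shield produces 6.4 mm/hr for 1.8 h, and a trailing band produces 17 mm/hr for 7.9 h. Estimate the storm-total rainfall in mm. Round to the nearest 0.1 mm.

Total = Σ Rᵢ Δtᵢ = 5.9 × 1.1 + 6.4 × 1.8 + 17 × 7.9
      = 6.49 + 11.52 + 134.3 = 152.3 mm.

total ≈ 152.3 mm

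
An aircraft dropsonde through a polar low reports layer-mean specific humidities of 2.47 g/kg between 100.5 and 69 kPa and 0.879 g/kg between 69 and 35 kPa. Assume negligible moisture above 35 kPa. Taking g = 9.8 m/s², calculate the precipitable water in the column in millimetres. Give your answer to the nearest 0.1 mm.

Precipitable water is the column-integrated vapour mass per unit area: PW = (1/g) Σ q̄ Δp, with q in kg/kg and Δp in Pa (1 kg/m² of water = 1 mm).
Layer 100.5–69 kPa: Δp = 315 hPa = 31500 Pa, q̄ = 0.00247 kg/kg → 0.00247 × 31500 / 9.8 = 7.94 mm
Layer 69–35 kPa: Δp = 340 hPa = 34000 Pa, q̄ = 0.000879 kg/kg → 0.000879 × 34000 / 9.8 = 3.05 mm
PW = 7.94 + 3.05 = 10.99 ≈ 11.0 mm.

PW ≈ 11.0 mm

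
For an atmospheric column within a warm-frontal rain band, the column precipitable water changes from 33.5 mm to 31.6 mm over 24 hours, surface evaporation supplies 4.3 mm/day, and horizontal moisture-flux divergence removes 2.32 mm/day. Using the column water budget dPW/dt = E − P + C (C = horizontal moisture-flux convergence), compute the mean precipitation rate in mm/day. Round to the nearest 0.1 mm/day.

P ≈ 3.9 mm/day

dPW/dt = (31.6 − 33.5) mm / (24/24 day) = -1.900 mm/day.
P = E + C − dPW/dt = 4.3 + (-2.32) − (-1.900) = 3.9 mm/day.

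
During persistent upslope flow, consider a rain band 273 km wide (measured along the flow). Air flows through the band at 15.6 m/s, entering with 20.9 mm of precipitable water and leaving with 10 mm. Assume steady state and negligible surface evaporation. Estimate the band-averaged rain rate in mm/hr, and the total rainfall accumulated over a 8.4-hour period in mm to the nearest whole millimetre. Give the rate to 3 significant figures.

R ≈ 2.24 mm/hr; total ≈ 19 mm

Column moisture flux per unit crosswind length is F = V × PW.
Inflow: F_in = 15.6 × 20.9 = 326.04 mm·m/s
Outflow: F_out = 15.6 × 10 = 156 mm·m/s
Steady-state rate R = (F_in − F_out)/L = (326.04 − 156) / 273000 m = 6.229e-04 mm/s.
R = 6.229e-04 × 3600 = 2.24 mm/hr.
Over 8.4 h: total = 2.24 × 8.4 = 18.816 ≈ 19 mm.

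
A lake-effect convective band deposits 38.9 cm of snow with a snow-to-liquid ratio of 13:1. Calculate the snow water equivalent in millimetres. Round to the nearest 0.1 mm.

SWE ≈ 29.9 mm

SWE = snow depth / ratio = 38.9 cm / 13 = 2.992 cm = 29.9 mm.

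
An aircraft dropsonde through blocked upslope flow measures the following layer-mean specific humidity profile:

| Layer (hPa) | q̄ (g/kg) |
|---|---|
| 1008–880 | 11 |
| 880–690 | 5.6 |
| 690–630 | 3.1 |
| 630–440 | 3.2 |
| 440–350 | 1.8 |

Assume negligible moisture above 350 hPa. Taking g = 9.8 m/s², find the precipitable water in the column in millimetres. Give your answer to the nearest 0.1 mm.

PW ≈ 35.0 mm

Precipitable water is the column-integrated vapour mass per unit area: PW = (1/g) Σ q̄ Δp, with q in kg/kg and Δp in Pa (1 kg/m² of water = 1 mm).
Layer 1008–880 hPa: Δp = 128 hPa = 12800 Pa, q̄ = 0.011 kg/kg → 0.011 × 12800 / 9.8 = 14.37 mm
Layer 880–690 hPa: Δp = 190 hPa = 19000 Pa, q̄ = 0.0056 kg/kg → 0.0056 × 19000 / 9.8 = 10.86 mm
Layer 690–630 hPa: Δp = 60 hPa = 6000 Pa, q̄ = 0.0031 kg/kg → 0.0031 × 6000 / 9.8 = 1.90 mm
Layer 630–440 hPa: Δp = 190 hPa = 19000 Pa, q̄ = 0.0032 kg/kg → 0.0032 × 19000 / 9.8 = 6.20 mm
Layer 440–350 hPa: Δp = 90 hPa = 9000 Pa, q̄ = 0.0018 kg/kg → 0.0018 × 9000 / 9.8 = 1.65 mm
PW = 14.37 + 10.86 + 1.90 + 6.20 + 1.65 = 34.98 ≈ 35.0 mm.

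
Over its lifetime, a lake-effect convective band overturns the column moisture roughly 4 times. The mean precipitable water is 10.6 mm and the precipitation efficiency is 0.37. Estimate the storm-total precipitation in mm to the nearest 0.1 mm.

Each cycle deposits ε × PW = 0.37 × 10.6 = 3.922 mm.
Over 4 cycles: 4 × 3.922 = 15.7 mm.

precipitation ≈ 15.7 mm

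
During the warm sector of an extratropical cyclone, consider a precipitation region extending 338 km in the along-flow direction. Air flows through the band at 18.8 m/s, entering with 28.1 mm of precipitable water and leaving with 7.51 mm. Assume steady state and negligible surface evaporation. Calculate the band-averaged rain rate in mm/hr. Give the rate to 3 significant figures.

Column moisture flux per unit crosswind length is F = V × PW.
Inflow: F_in = 18.8 × 28.1 = 528.28 mm·m/s
Outflow: F_out = 18.8 × 7.51 = 141.188 mm·m/s
Steady-state rate R = (F_in − F_out)/L = (528.28 − 141.188) / 338000 m = 1.145e-03 mm/s.
R = 1.145e-03 × 3600 = 4.12 mm/hr.

R ≈ 4.12 mm/hr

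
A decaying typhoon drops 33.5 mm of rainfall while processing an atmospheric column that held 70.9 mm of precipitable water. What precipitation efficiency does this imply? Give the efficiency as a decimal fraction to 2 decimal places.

ε ≈ 0.47

ε = rainfall / PW = 33.5 / 70.9 = 0.47.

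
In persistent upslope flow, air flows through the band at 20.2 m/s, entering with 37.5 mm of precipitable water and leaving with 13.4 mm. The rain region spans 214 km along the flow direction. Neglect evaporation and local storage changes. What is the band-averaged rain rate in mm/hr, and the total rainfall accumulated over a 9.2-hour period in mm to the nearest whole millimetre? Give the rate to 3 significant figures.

R ≈ 8.19 mm/hr; total ≈ 75 mm

Column moisture flux per unit crosswind length is F = V × PW.
Inflow: F_in = 20.2 × 37.5 = 757.5 mm·m/s
Outflow: F_out = 20.2 × 13.4 = 270.68 mm·m/s
Steady-state rate R = (F_in − F_out)/L = (757.5 − 270.68) / 214000 m = 2.275e-03 mm/s.
R = 2.275e-03 × 3600 = 8.19 mm/hr.
Over 9.2 h: total = 8.19 × 9.2 = 75.348 ≈ 75 mm.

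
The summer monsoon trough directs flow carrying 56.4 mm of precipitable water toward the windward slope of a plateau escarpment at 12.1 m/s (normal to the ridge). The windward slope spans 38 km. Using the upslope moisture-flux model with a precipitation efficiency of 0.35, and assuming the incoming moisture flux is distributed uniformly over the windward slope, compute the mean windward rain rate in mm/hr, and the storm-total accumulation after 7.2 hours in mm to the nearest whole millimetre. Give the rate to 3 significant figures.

Incoming column moisture flux per unit ridge length: F = V × PW = 12.1 × 56.4 = 682.44 mm·m/s.
Spread over the 38 km slope with efficiency ε = 0.35: R = ε·F/W = 0.35 × 682.44 / 38000 m = 6.286e-03 mm/s.
R = 6.286e-03 × 3600 = 22.6 mm/hr.
Over 7.2 h: total = 22.6 × 7.2 = 162.72 ≈ 163 mm.

R ≈ 22.6 mm/hr; total ≈ 163 mm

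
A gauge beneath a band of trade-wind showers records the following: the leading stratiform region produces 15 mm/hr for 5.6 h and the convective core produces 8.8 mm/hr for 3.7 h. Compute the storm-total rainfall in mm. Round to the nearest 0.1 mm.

Total = Σ Rᵢ Δtᵢ = 15 × 5.6 + 8.8 × 3.7
      = 84 + 32.56 = 116.6 mm.

total ≈ 116.6 mm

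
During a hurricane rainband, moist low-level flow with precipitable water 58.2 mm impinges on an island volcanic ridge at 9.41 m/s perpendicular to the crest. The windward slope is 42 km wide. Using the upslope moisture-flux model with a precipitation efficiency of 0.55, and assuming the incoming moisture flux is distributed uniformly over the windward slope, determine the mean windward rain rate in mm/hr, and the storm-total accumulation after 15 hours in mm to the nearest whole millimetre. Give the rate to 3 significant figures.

R ≈ 25.8 mm/hr; total ≈ 387 mm

Incoming column moisture flux per unit ridge length: F = V × PW = 9.41 × 58.2 = 547.662 mm·m/s.
Spread over the 42 km slope with efficiency ε = 0.55: R = ε·F/W = 0.55 × 547.662 / 42000 m = 7.172e-03 mm/s.
R = 7.172e-03 × 3600 = 25.8 mm/hr.
Over 15 h: total = 25.8 × 15 = 387 mm.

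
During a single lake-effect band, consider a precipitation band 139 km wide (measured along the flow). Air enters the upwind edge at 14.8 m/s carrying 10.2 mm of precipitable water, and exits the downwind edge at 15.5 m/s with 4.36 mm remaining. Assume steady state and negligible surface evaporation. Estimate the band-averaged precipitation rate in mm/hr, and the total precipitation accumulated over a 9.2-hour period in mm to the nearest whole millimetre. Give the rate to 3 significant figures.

Column moisture flux per unit crosswind length is F = V × PW.
Inflow: F_in = 14.8 × 10.2 = 150.96 mm·m/s
Outflow: F_out = 15.5 × 4.36 = 67.58 mm·m/s
Steady-state rate R = (F_in − F_out)/L = (150.96 − 67.58) / 139000 m = 5.999e-04 mm/s.
R = 5.999e-04 × 3600 = 2.16 mm/hr.
Over 9.2 h: total = 2.16 × 9.2 = 19.872 ≈ 20 mm.

R ≈ 2.16 mm/hr; total ≈ 20 mm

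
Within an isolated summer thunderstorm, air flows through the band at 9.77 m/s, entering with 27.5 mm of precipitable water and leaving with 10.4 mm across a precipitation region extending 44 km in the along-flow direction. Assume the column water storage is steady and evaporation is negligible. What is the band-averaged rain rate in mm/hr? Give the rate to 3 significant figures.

Column moisture flux per unit crosswind length is F = V × PW.
Inflow: F_in = 9.77 × 27.5 = 268.675 mm·m/s
Outflow: F_out = 9.77 × 10.4 = 101.608 mm·m/s
Steady-state rate R = (F_in − F_out)/L = (268.675 − 101.608) / 44000 m = 3.797e-03 mm/s.
R = 3.797e-03 × 3600 = 13.7 mm/hr.

R ≈ 13.7 mm/hr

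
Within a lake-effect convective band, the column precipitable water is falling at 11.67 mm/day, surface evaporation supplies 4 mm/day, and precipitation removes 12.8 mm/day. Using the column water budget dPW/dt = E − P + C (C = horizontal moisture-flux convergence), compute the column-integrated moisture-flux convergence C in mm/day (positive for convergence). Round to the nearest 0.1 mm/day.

dPW/dt = -11.67 mm/day.
C = dPW/dt − E + P = (-11.67) − 4 + 12.8 = -2.9 mm/day.

C ≈ -2.9 mm/day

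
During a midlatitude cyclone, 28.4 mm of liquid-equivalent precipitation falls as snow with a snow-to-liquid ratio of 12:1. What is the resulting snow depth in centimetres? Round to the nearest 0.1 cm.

snow depth ≈ 34.1 cm

Snow depth = liquid × ratio = 28.4 mm × 12 = 340.8 mm = 34.1 cm.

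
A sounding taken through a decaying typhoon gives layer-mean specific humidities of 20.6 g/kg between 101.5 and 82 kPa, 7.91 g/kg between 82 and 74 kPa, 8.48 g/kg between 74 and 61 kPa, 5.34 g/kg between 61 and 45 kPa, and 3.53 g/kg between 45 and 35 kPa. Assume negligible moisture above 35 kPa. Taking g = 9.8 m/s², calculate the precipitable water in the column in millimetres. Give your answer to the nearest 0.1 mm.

PW ≈ 71.0 mm

Precipitable water is the column-integrated vapour mass per unit area: PW = (1/g) Σ q̄ Δp, with q in kg/kg and Δp in Pa (1 kg/m² of water = 1 mm).
Layer 101.5–82 kPa: Δp = 195 hPa = 19500 Pa, q̄ = 0.0206 kg/kg → 0.0206 × 19500 / 9.8 = 40.99 mm
Layer 82–74 kPa: Δp = 80 hPa = 8000 Pa, q̄ = 0.00791 kg/kg → 0.00791 × 8000 / 9.8 = 6.46 mm
Layer 74–61 kPa: Δp = 130 hPa = 13000 Pa, q̄ = 0.00848 kg/kg → 0.00848 × 13000 / 9.8 = 11.25 mm
Layer 61–45 kPa: Δp = 160 hPa = 16000 Pa, q̄ = 0.00534 kg/kg → 0.00534 × 16000 / 9.8 = 8.72 mm
Layer 45–35 kPa: Δp = 100 hPa = 10000 Pa, q̄ = 0.00353 kg/kg → 0.00353 × 10000 / 9.8 = 3.60 mm
PW = 40.99 + 6.46 + 11.25 + 8.72 + 3.60 = 71.02 ≈ 71.0 mm.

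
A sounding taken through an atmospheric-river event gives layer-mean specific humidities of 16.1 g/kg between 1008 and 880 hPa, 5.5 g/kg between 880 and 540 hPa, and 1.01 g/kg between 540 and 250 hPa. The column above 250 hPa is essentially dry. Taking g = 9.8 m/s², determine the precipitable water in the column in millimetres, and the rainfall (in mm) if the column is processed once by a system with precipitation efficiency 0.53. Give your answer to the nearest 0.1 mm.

PW ≈ 43.1 mm; rainfall ≈ 22.8 mm

Precipitable water is the column-integrated vapour mass per unit area: PW = (1/g) Σ q̄ Δp, with q in kg/kg and Δp in Pa (1 kg/m² of water = 1 mm).
Layer 1008–880 hPa: Δp = 128 hPa = 12800 Pa, q̄ = 0.0161 kg/kg → 0.0161 × 12800 / 9.8 = 21.03 mm
Layer 880–540 hPa: Δp = 340 hPa = 34000 Pa, q̄ = 0.0055 kg/kg → 0.0055 × 34000 / 9.8 = 19.08 mm
Layer 540–250 hPa: Δp = 290 hPa = 29000 Pa, q̄ = 0.00101 kg/kg → 0.00101 × 29000 / 9.8 = 2.99 mm
PW = 21.03 + 19.08 + 2.99 = 43.10 ≈ 43.1 mm.
Rainfall = ε × PW = 0.53 × 43.1 = 22.8 mm.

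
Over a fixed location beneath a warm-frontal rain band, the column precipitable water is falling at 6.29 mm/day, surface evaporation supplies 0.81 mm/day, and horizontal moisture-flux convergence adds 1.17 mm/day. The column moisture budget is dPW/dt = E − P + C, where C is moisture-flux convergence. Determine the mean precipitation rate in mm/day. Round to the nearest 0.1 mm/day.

dPW/dt = -6.29 mm/day.
P = E + C − dPW/dt = 0.81 + (1.17) − (-6.29) = 8.3 mm/day.

P ≈ 8.3 mm/day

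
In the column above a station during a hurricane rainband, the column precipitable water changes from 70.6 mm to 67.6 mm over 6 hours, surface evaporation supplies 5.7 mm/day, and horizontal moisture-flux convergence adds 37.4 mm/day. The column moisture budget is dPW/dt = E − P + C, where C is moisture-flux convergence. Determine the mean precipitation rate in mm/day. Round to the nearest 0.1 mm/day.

P ≈ 55.1 mm/day

dPW/dt = (67.6 − 70.6) mm / (6/24 day) = -12.000 mm/day.
P = E + C − dPW/dt = 5.7 + (37.4) − (-12.000) = 55.1 mm/day.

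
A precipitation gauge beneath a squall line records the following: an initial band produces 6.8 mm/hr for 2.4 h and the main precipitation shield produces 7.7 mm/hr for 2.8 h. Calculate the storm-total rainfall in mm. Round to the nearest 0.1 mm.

Total = Σ Rᵢ Δtᵢ = 6.8 × 2.4 + 7.7 × 2.8
      = 16.32 + 21.56 = 37.9 mm.

total ≈ 37.9 mm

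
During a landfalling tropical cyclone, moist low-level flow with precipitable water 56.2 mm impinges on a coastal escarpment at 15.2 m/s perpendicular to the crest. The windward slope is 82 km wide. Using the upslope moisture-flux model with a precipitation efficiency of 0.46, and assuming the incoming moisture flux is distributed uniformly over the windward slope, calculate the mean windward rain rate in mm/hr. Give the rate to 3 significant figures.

R ≈ 17.3 mm/hr

Incoming column moisture flux per unit ridge length: F = V × PW = 15.2 × 56.2 = 854.24 mm·m/s.
Spread over the 82 km slope with efficiency ε = 0.46: R = ε·F/W = 0.46 × 854.24 / 82000 m = 4.792e-03 mm/s.
R = 4.792e-03 × 3600 = 17.3 mm/hr.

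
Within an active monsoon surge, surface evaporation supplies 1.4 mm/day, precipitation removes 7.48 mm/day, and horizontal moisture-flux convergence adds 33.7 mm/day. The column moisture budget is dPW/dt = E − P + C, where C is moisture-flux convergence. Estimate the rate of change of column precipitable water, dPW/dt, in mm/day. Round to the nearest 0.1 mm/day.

dPW/dt = E − P + C = 1.4 − 7.48 + (33.7) = 27.6 mm/day.

dPW/dt ≈ 27.6 mm/day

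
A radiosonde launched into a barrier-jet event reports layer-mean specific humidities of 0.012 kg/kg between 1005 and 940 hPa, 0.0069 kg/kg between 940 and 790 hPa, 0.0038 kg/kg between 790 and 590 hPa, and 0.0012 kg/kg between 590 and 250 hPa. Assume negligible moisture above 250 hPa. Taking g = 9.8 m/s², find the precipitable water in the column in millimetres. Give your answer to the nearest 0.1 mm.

Precipitable water is the column-integrated vapour mass per unit area: PW = (1/g) Σ q̄ Δp, with q in kg/kg and Δp in Pa (1 kg/m² of water = 1 mm).
Layer 1005–940 hPa: Δp = 65 hPa = 6500 Pa, q̄ = 0.012 kg/kg → 0.012 × 6500 / 9.8 = 7.96 mm
Layer 940–790 hPa: Δp = 150 hPa = 15000 Pa, q̄ = 0.0069 kg/kg → 0.0069 × 15000 / 9.8 = 10.56 mm
Layer 790–590 hPa: Δp = 200 hPa = 20000 Pa, q̄ = 0.0038 kg/kg → 0.0038 × 20000 / 9.8 = 7.76 mm
Layer 590–250 hPa: Δp = 340 hPa = 34000 Pa, q̄ = 0.0012 kg/kg → 0.0012 × 34000 / 9.8 = 4.16 mm
PW = 7.96 + 10.56 + 7.76 + 4.16 = 30.44 ≈ 30.4 mm.

PW ≈ 30.4 mm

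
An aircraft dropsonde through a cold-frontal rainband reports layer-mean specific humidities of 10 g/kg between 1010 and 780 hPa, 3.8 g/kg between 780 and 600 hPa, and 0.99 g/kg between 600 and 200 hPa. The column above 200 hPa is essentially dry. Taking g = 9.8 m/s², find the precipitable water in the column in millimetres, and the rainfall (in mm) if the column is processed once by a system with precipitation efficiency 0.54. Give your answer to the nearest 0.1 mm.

PW ≈ 34.5 mm; rainfall ≈ 18.6 mm

Precipitable water is the column-integrated vapour mass per unit area: PW = (1/g) Σ q̄ Δp, with q in kg/kg and Δp in Pa (1 kg/m² of water = 1 mm).
Layer 1010–780 hPa: Δp = 230 hPa = 23000 Pa, q̄ = 0.01 kg/kg → 0.01 × 23000 / 9.8 = 23.47 mm
Layer 780–600 hPa: Δp = 180 hPa = 18000 Pa, q̄ = 0.0038 kg/kg → 0.0038 × 18000 / 9.8 = 6.98 mm
Layer 600–200 hPa: Δp = 400 hPa = 40000 Pa, q̄ = 0.00099 kg/kg → 0.00099 × 40000 / 9.8 = 4.04 mm
PW = 23.47 + 6.98 + 4.04 = 34.49 ≈ 34.5 mm.
Rainfall = ε × PW = 0.54 × 34.5 = 18.6 mm.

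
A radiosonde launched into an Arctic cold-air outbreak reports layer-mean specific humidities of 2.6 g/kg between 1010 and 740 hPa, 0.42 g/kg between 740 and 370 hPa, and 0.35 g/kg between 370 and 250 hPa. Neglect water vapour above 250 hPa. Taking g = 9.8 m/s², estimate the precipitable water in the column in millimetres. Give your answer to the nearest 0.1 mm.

Precipitable water is the column-integrated vapour mass per unit area: PW = (1/g) Σ q̄ Δp, with q in kg/kg and Δp in Pa (1 kg/m² of water = 1 mm).
Layer 1010–740 hPa: Δp = 270 hPa = 27000 Pa, q̄ = 0.0026 kg/kg → 0.0026 × 27000 / 9.8 = 7.16 mm
Layer 740–370 hPa: Δp = 370 hPa = 37000 Pa, q̄ = 0.00042 kg/kg → 0.00042 × 37000 / 9.8 = 1.59 mm
Layer 370–250 hPa: Δp = 120 hPa = 12000 Pa, q̄ = 0.00035 kg/kg → 0.00035 × 12000 / 9.8 = 0.43 mm
PW = 7.16 + 1.59 + 0.43 = 9.18 ≈ 9.2 mm.

PW ≈ 9.2 mm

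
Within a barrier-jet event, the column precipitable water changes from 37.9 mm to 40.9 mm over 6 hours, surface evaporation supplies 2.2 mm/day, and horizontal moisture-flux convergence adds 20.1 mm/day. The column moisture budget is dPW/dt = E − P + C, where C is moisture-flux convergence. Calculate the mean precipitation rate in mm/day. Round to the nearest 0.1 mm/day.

dPW/dt = (40.9 − 37.9) mm / (6/24 day) = +12.000 mm/day.
P = E + C − dPW/dt = 2.2 + (20.1) − (+12.000) = 10.3 mm/day.

P ≈ 10.3 mm/day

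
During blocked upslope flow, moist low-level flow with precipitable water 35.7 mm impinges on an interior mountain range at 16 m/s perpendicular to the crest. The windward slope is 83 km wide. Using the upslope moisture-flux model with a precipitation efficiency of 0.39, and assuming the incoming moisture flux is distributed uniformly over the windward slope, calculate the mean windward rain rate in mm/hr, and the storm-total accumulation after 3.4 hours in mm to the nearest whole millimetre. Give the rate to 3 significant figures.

Incoming column moisture flux per unit ridge length: F = V × PW = 16 × 35.7 = 571.2 mm·m/s.
Spread over the 83 km slope with efficiency ε = 0.39: R = ε·F/W = 0.39 × 571.2 / 83000 m = 2.684e-03 mm/s.
R = 2.684e-03 × 3600 = 9.66 mm/hr.
Over 3.4 h: total = 9.66 × 3.4 = 32.844 ≈ 33 mm.

R ≈ 9.66 mm/hr; total ≈ 33 mm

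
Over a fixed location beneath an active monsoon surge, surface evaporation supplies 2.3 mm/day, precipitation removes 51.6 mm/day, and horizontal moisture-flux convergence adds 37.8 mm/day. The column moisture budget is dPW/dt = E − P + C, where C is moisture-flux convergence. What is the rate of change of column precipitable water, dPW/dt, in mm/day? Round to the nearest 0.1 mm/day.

dPW/dt = E − P + C = 2.3 − 51.6 + (37.8) = -11.5 mm/day.

dPW/dt ≈ -11.5 mm/day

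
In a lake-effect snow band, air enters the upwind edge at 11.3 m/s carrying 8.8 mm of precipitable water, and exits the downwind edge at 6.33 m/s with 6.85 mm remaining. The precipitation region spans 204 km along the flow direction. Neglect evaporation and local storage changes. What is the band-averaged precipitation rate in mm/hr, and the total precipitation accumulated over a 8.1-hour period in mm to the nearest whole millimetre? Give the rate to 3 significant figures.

R ≈ 0.990 mm/hr; total ≈ 8 mm

Column moisture flux per unit crosswind length is F = V × PW.
Inflow: F_in = 11.3 × 8.8 = 99.44 mm·m/s
Outflow: F_out = 6.33 × 6.85 = 43.3605 mm·m/s
Steady-state rate R = (F_in − F_out)/L = (99.44 − 43.3605) / 204000 m = 2.749e-04 mm/s.
R = 2.749e-04 × 3600 = 0.990 mm/hr.
Over 8.1 h: total = 0.990 × 8.1 = 8.019 ≈ 8 mm.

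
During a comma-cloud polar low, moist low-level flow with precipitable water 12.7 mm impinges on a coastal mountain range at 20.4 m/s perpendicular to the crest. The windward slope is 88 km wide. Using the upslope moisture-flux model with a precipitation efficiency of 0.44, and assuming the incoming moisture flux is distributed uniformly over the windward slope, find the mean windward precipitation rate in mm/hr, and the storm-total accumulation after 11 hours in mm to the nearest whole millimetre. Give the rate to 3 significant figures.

R ≈ 4.66 mm/hr; total ≈ 51 mm

Incoming column moisture flux per unit ridge length: F = V × PW = 20.4 × 12.7 = 259.08 mm·m/s.
Spread over the 88 km slope with efficiency ε = 0.44: R = ε·F/W = 0.44 × 259.08 / 88000 m = 1.295e-03 mm/s.
R = 1.295e-03 × 3600 = 4.66 mm/hr.
Over 11 h: total = 4.66 × 11 = 51.26 ≈ 51 mm.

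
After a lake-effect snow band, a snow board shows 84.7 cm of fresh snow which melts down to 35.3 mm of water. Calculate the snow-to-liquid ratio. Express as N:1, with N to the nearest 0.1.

Ratio = snow depth / SWE = 847 mm / 35.3 mm = 24.0, i.e. 24.0:1.

ratio ≈ 24.0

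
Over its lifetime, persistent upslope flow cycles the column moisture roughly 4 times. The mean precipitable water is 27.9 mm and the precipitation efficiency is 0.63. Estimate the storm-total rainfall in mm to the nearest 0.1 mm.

rainfall ≈ 70.3 mm

Each cycle deposits ε × PW = 0.63 × 27.9 = 17.577 mm.
Over 4 cycles: 4 × 17.577 = 70.3 mm.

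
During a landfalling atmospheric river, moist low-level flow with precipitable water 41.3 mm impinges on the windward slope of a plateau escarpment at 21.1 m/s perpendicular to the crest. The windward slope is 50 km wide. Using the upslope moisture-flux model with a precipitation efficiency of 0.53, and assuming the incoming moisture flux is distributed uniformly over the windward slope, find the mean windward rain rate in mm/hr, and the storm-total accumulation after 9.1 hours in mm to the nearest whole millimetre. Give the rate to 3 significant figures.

R ≈ 33.3 mm/hr; total ≈ 303 mm

Incoming column moisture flux per unit ridge length: F = V × PW = 21.1 × 41.3 = 871.43 mm·m/s.
Spread over the 50 km slope with efficiency ε = 0.53: R = ε·F/W = 0.53 × 871.43 / 50000 m = 9.237e-03 mm/s.
R = 9.237e-03 × 3600 = 33.3 mm/hr.
Over 9.1 h: total = 33.3 × 9.1 = 303.03 ≈ 303 mm.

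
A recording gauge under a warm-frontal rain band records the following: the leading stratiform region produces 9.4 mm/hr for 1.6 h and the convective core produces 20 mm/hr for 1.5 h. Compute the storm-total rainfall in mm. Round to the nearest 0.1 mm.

total ≈ 45.0 mm

Total = Σ Rᵢ Δtᵢ = 9.4 × 1.6 + 20 × 1.5
      = 15.04 + 30 = 45.0 mm.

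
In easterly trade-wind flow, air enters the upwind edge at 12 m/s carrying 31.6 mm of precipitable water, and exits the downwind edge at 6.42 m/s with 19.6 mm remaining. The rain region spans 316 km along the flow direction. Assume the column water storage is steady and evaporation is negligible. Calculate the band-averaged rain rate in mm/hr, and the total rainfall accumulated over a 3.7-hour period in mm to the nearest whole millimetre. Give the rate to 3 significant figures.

R ≈ 2.89 mm/hr; total ≈ 11 mm

Column moisture flux per unit crosswind length is F = V × PW.
Inflow: F_in = 12 × 31.6 = 379.2 mm·m/s
Outflow: F_out = 6.42 × 19.6 = 125.832 mm·m/s
Steady-state rate R = (F_in − F_out)/L = (379.2 − 125.832) / 316000 m = 8.018e-04 mm/s.
R = 8.018e-04 × 3600 = 2.89 mm/hr.
Over 3.7 h: total = 2.89 × 3.7 = 10.693 ≈ 11 mm.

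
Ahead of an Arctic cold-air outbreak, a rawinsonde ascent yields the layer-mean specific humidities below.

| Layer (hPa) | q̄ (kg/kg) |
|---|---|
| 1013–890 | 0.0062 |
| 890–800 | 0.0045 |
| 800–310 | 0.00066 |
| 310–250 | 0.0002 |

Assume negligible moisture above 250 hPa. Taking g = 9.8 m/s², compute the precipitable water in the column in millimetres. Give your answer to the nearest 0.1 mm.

Precipitable water is the column-integrated vapour mass per unit area: PW = (1/g) Σ q̄ Δp, with q in kg/kg and Δp in Pa (1 kg/m² of water = 1 mm).
Layer 1013–890 hPa: Δp = 123 hPa = 12300 Pa, q̄ = 0.0062 kg/kg → 0.0062 × 12300 / 9.8 = 7.78 mm
Layer 890–800 hPa: Δp = 90 hPa = 9000 Pa, q̄ = 0.0045 kg/kg → 0.0045 × 9000 / 9.8 = 4.13 mm
Layer 800–310 hPa: Δp = 490 hPa = 49000 Pa, q̄ = 0.00066 kg/kg → 0.00066 × 49000 / 9.8 = 3.30 mm
Layer 310–250 hPa: Δp = 60 hPa = 6000 Pa, q̄ = 0.0002 kg/kg → 0.0002 × 6000 / 9.8 = 0.12 mm
PW = 7.78 + 4.13 + 3.30 + 0.12 = 15.33 ≈ 15.3 mm.

PW ≈ 15.3 mm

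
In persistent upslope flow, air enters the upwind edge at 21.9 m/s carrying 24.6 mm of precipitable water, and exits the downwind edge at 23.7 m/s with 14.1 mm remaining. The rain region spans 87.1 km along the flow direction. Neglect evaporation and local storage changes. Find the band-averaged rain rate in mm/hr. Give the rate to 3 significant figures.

R ≈ 8.46 mm/hr

Column moisture flux per unit crosswind length is F = V × PW.
Inflow: F_in = 21.9 × 24.6 = 538.74 mm·m/s
Outflow: F_out = 23.7 × 14.1 = 334.17 mm·m/s
Steady-state rate R = (F_in − F_out)/L = (538.74 − 334.17) / 87100 m = 2.349e-03 mm/s.
R = 2.349e-03 × 3600 = 8.46 mm/hr.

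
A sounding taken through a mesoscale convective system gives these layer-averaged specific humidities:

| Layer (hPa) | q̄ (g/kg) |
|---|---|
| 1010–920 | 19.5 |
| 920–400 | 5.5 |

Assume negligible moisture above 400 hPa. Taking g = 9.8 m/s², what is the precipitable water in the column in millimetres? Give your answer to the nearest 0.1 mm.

Precipitable water is the column-integrated vapour mass per unit area: PW = (1/g) Σ q̄ Δp, with q in kg/kg and Δp in Pa (1 kg/m² of water = 1 mm).
Layer 1010–920 hPa: Δp = 90 hPa = 9000 Pa, q̄ = 0.0195 kg/kg → 0.0195 × 9000 / 9.8 = 17.91 mm
Layer 920–400 hPa: Δp = 520 hPa = 52000 Pa, q̄ = 0.0055 kg/kg → 0.0055 × 52000 / 9.8 = 29.18 mm
PW = 17.91 + 29.18 = 47.09 ≈ 47.1 mm.

PW ≈ 47.1 mm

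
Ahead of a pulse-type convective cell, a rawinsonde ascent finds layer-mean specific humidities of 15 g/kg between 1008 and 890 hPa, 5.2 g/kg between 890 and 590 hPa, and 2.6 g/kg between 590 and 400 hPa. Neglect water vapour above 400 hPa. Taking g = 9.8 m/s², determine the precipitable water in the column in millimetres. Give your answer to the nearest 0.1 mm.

PW ≈ 39.0 mm

Precipitable water is the column-integrated vapour mass per unit area: PW = (1/g) Σ q̄ Δp, with q in kg/kg and Δp in Pa (1 kg/m² of water = 1 mm).
Layer 1008–890 hPa: Δp = 118 hPa = 11800 Pa, q̄ = 0.015 kg/kg → 0.015 × 11800 / 9.8 = 18.06 mm
Layer 890–590 hPa: Δp = 300 hPa = 30000 Pa, q̄ = 0.0052 kg/kg → 0.0052 × 30000 / 9.8 = 15.92 mm
Layer 590–400 hPa: Δp = 190 hPa = 19000 Pa, q̄ = 0.0026 kg/kg → 0.0026 × 19000 / 9.8 = 5.04 mm
PW = 18.06 + 15.92 + 5.04 = 39.02 ≈ 39.0 mm.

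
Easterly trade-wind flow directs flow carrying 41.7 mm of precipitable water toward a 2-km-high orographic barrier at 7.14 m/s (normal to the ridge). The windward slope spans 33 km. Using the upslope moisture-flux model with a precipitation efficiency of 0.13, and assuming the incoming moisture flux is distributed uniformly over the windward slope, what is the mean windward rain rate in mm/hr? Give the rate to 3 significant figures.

Incoming column moisture flux per unit ridge length: F = V × PW = 7.14 × 41.7 = 297.738 mm·m/s.
Spread over the 33 km slope with efficiency ε = 0.13: R = ε·F/W = 0.13 × 297.738 / 33000 m = 1.173e-03 mm/s.
R = 1.173e-03 × 3600 = 4.22 mm/hr.

R ≈ 4.22 mm/hr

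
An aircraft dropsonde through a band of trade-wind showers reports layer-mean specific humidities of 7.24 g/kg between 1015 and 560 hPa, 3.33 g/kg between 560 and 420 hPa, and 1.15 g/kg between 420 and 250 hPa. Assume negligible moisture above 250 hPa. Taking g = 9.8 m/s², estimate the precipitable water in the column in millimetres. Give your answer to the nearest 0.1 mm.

Precipitable water is the column-integrated vapour mass per unit area: PW = (1/g) Σ q̄ Δp, with q in kg/kg and Δp in Pa (1 kg/m² of water = 1 mm).
Layer 1015–560 hPa: Δp = 455 hPa = 45500 Pa, q̄ = 0.00724 kg/kg → 0.00724 × 45500 / 9.8 = 33.61 mm
Layer 560–420 hPa: Δp = 140 hPa = 14000 Pa, q̄ = 0.00333 kg/kg → 0.00333 × 14000 / 9.8 = 4.76 mm
Layer 420–250 hPa: Δp = 170 hPa = 17000 Pa, q̄ = 0.00115 kg/kg → 0.00115 × 17000 / 9.8 = 1.99 mm
PW = 33.61 + 4.76 + 1.99 = 40.36 ≈ 40.4 mm.

PW ≈ 40.4 mm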